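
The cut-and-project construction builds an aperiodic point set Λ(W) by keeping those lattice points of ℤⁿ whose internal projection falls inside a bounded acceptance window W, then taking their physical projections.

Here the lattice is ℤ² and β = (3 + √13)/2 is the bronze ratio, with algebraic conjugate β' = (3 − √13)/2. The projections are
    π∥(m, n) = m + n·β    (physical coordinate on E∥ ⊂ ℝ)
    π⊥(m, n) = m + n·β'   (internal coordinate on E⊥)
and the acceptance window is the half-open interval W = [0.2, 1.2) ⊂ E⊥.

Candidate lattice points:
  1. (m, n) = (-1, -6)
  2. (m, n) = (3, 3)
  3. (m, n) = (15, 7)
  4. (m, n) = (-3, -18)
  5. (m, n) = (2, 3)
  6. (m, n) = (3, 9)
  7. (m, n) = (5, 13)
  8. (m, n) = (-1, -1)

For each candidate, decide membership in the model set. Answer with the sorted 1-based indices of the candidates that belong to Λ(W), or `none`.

Numerically β ≈ 3.302776 and β' = −1/β ≈ -0.302776.
[1] lift (-1,-6): star map gives 0.816654; window check 0.2 ≤ 0.816654 < 1.2 is true → IN Λ
[2] lift (3,3): star map gives 2.091673; window check 0.2 ≤ 2.091673 < 1.2 is false → out
[3] lift (15,7): star map gives 12.880571; window check 0.2 ≤ 12.880571 < 1.2 is false → out
[4] lift (-3,-18): star map gives 2.449961; window check 0.2 ≤ 2.449961 < 1.2 is false → out
[5] lift (2,3): star map gives 1.091673; window check 0.2 ≤ 1.091673 < 1.2 is true → IN Λ
[6] lift (3,9): star map gives 0.275019; window check 0.2 ≤ 0.275019 < 1.2 is true → IN Λ
[7] lift (5,13): star map gives 1.063917; window check 0.2 ≤ 1.063917 < 1.2 is true → IN Λ
[8] lift (-1,-1): star map gives -0.697224; window check 0.2 ≤ -0.697224 < 1.2 is false → out

1, 5, 6, 7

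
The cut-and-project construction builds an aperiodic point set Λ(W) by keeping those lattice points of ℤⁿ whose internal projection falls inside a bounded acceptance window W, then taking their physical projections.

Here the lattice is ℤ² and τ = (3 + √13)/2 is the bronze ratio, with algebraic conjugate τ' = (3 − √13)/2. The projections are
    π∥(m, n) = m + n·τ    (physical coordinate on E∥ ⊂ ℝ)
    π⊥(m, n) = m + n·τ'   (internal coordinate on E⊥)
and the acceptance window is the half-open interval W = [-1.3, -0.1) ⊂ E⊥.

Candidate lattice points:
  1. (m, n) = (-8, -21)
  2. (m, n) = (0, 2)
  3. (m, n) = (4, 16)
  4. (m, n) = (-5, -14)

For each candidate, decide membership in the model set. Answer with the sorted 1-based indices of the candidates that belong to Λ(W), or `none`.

τ' = (3−√13)/2 ≈ -0.302776.
candidate 1: (m,n)=(-8,-21) → π∥ = -8-21·τ ≈ -77.358288, π⊥ = -8-21·τ' ≈ -1.641712 ∉ [-1.3, -0.1) ⇒ out
candidate 2: (m,n)=(0,2) → π∥ = 0+2·τ ≈ 6.605551, π⊥ = 0+2·τ' ≈ -0.605551 ∈ [-1.3, -0.1) ⇒ IN Λ
candidate 3: (m,n)=(4,16) → π∥ = 4+16·τ ≈ 56.844410, π⊥ = 4+16·τ' ≈ -0.844410 ∈ [-1.3, -0.1) ⇒ IN Λ
candidate 4: (m,n)=(-5,-14) → π∥ = -5-14·τ ≈ -51.238859, π⊥ = -5-14·τ' ≈ -0.761141 ∈ [-1.3, -0.1) ⇒ IN Λ

2, 3, 4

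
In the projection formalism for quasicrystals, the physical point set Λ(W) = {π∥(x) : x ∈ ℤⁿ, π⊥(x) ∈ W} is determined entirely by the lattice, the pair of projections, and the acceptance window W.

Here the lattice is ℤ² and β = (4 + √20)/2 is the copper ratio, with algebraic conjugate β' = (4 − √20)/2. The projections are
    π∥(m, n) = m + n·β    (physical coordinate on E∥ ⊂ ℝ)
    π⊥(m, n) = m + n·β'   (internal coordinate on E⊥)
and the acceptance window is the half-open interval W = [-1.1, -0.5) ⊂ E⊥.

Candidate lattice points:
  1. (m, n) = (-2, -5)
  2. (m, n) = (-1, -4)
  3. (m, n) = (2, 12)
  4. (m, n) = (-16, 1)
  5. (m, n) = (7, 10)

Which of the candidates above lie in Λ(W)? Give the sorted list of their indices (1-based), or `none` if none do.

Compute β' = (4−√20)/2 = -0.2361, so π⊥(m,n) = m -0.2361·n.
#1 (-2,-5): internal coord -2 + (-5)·β' = -0.8197; -0.8197 ∈ [-1.1, -0.5) → IN Λ
#2 (-1,-4): internal coord -1 + (-4)·β' = -0.0557; -0.0557 ∉ [-1.1, -0.5) → out
#3 (2,12): internal coord 2 + (12)·β' = -0.8328; -0.8328 ∈ [-1.1, -0.5) → IN Λ
#4 (-16,1): internal coord -16 + (1)·β' = -16.2361; -16.2361 ∉ [-1.1, -0.5) → out
#5 (7,10): internal coord 7 + (10)·β' = +4.6393; +4.6393 ∉ [-1.1, -0.5) → out

1, 3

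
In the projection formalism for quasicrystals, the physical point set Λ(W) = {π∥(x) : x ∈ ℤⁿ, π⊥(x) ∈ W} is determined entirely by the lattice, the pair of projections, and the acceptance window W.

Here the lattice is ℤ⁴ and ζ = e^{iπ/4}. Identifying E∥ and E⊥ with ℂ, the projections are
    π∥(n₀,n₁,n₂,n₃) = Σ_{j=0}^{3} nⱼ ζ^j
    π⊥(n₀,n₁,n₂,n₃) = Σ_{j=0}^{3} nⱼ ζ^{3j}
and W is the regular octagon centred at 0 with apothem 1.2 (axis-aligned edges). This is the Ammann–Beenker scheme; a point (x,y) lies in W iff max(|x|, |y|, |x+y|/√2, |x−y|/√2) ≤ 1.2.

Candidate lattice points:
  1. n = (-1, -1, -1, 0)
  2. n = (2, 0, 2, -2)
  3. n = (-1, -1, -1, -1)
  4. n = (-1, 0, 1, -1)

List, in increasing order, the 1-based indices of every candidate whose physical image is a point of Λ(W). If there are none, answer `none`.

With ζ = e^{iπ/4} the internal vectors are ζ^0,ζ^3,ζ^6,ζ^9.
candidate 1: n = (-1, -1, -1, 0) → π⊥ ≈ (-0.2929, +0.2929); max(|x|,|y|,|x±y|/√2) = 0.4142 ≤ 1.2 ⇒ ∈ W
candidate 2: n = (2, 0, 2, -2) → π⊥ ≈ (+0.5858, -3.4142); max(|x|,|y|,|x±y|/√2) = 3.4142 > 1.2 ⇒ ∉ W
candidate 3: n = (-1, -1, -1, -1) → π⊥ ≈ (-1.0000, -0.4142); max(|x|,|y|,|x±y|/√2) = 1.0000 ≤ 1.2 ⇒ ∈ W
candidate 4: n = (-1, 0, 1, -1) → π⊥ ≈ (-1.7071, -1.7071); max(|x|,|y|,|x±y|/√2) = 2.4142 > 1.2 ⇒ ∉ W

1, 3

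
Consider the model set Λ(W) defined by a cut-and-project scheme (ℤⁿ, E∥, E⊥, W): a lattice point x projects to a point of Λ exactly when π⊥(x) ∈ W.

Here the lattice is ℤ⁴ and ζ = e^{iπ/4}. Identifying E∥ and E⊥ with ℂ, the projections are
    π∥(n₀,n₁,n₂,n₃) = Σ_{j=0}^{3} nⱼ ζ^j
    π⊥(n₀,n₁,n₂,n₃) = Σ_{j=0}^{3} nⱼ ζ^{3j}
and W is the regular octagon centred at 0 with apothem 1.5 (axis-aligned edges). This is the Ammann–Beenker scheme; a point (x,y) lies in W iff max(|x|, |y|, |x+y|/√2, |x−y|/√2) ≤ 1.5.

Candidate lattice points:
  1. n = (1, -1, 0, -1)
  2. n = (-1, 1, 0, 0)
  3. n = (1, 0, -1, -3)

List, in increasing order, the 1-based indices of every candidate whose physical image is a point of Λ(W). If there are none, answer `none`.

none

π⊥(n) = n₀ + n₁ζ³ + n₂ζ⁶ + n₃ζ⁹ where ζ = e^{iπ/4}.
#1 (1, -1, 0, -1): internal (1.00000, -1.41421); octagon support 1.70711 vs apothem 1.5 → ∉ W
#2 (-1, 1, 0, 0): internal (-1.70711, 0.70711); octagon support 1.70711 vs apothem 1.5 → ∉ W
#3 (1, 0, -1, -3): internal (-1.12132, -1.12132); octagon support 1.58579 vs apothem 1.5 → ∉ W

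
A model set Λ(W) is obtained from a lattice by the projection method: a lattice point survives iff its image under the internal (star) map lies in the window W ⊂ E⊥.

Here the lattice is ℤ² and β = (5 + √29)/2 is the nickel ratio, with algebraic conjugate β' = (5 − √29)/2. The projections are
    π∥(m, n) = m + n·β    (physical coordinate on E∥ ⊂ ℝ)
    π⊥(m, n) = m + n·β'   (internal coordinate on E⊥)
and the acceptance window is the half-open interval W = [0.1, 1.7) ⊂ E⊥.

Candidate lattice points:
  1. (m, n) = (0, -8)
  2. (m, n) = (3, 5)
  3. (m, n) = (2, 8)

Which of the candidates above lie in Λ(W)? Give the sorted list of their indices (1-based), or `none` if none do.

1, 3

Numerically β ≈ 5.192582 and β' = −1/β ≈ -0.192582.
#1 (0,-8): internal coord 0 + (-8)·β' = +1.540659; +1.540659 ∈ [0.1, 1.7) → IN Λ
#2 (3,5): internal coord 3 + (5)·β' = +2.037088; +2.037088 ∉ [0.1, 1.7) → out
#3 (2,8): internal coord 2 + (8)·β' = +0.459341; +0.459341 ∈ [0.1, 1.7) → IN Λ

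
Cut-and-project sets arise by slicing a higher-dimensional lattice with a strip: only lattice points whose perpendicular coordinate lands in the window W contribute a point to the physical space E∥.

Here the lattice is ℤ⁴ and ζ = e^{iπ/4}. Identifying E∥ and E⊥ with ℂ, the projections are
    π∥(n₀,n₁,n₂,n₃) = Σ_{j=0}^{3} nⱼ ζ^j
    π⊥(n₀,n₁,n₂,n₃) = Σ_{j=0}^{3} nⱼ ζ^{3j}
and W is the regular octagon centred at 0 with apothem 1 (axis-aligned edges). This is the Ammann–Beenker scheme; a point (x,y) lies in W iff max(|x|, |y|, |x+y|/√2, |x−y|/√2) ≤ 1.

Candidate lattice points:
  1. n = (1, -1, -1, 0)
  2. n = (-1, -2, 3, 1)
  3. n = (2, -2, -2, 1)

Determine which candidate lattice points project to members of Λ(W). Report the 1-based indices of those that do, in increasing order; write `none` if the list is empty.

Internal map: ζ^{3j} for j=0..3 gives (1,0), (−√2/2,√2/2), (0,−1), (√2/2,√2/2).
#1 (1, -1, -1, 0): internal (1.707107, 0.292893); octagon support 1.707107 vs apothem 1 → ∉ W
#2 (-1, -2, 3, 1): internal (1.121320, -3.707107); octagon support 3.707107 vs apothem 1 → ∉ W
#3 (2, -2, -2, 1): internal (4.121320, 1.292893); octagon support 4.121320 vs apothem 1 → ∉ W

none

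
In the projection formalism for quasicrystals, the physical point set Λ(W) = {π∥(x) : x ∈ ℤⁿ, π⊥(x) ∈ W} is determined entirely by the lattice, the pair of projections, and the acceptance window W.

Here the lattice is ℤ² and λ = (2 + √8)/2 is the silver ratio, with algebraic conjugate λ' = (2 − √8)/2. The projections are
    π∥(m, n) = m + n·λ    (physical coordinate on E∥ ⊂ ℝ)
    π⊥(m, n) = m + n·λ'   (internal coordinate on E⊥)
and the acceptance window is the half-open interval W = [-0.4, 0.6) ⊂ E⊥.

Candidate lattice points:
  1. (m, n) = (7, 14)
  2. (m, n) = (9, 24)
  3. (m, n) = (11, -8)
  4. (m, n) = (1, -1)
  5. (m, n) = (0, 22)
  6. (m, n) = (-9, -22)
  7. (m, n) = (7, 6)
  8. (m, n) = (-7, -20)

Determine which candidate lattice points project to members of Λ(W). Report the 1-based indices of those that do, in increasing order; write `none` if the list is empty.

6

Numerically λ ≈ 2.414214 and λ' = −1/λ ≈ -0.414214.
#1 (7,14): internal coord 7 + (14)·λ' = +1.201010; +1.201010 ∉ [-0.4, 0.6) → out
#2 (9,24): internal coord 9 + (24)·λ' = -0.941125; -0.941125 ∉ [-0.4, 0.6) → out
#3 (11,-8): internal coord 11 + (-8)·λ' = +14.313708; +14.313708 ∉ [-0.4, 0.6) → out
#4 (1,-1): internal coord 1 + (-1)·λ' = +1.414214; +1.414214 ∉ [-0.4, 0.6) → out
#5 (0,22): internal coord 0 + (22)·λ' = -9.112698; -9.112698 ∉ [-0.4, 0.6) → out
#6 (-9,-22): internal coord -9 + (-22)·λ' = +0.112698; +0.112698 ∈ [-0.4, 0.6) → IN Λ
#7 (7,6): internal coord 7 + (6)·λ' = +4.514719; +4.514719 ∉ [-0.4, 0.6) → out
#8 (-7,-20): internal coord -7 + (-20)·λ' = +1.284271; +1.284271 ∉ [-0.4, 0.6) → out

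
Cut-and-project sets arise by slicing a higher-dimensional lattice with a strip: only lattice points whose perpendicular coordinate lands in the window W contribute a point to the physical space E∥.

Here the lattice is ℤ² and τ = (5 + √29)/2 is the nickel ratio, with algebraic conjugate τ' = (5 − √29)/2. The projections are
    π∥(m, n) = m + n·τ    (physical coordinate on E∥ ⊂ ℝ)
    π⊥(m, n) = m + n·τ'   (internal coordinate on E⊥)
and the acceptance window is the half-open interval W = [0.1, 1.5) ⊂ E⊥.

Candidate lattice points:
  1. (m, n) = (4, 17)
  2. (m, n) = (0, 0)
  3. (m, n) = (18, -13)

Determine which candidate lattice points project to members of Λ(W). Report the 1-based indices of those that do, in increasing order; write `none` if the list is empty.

1

τ' = (5−√29)/2 ≈ -0.192582.
[1] lift (4,17): star map gives 0.726099; window check 0.1 ≤ 0.726099 < 1.5 is true → IN Λ
[2] lift (0,0): star map gives 0.000000; window check 0.1 ≤ 0.000000 < 1.5 is false → out
[3] lift (18,-13): star map gives 20.503571; window check 0.1 ≤ 20.503571 < 1.5 is false → out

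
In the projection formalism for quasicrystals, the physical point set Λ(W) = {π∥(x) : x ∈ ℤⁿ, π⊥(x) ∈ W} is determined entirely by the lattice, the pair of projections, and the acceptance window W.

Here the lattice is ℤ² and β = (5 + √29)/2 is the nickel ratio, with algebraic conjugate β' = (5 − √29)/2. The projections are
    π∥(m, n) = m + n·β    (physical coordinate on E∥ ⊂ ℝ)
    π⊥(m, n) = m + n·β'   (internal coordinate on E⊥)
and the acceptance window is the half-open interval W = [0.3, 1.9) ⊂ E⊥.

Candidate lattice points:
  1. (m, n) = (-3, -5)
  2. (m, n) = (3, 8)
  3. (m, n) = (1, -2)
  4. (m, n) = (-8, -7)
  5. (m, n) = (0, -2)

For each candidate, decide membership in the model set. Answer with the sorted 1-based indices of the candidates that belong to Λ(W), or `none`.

β' = (5−√29)/2 ≈ -0.19258.
candidate 1: (m,n)=(-3,-5) → π∥ = -3-5·β ≈ -28.96291, π⊥ = -3-5·β' ≈ -2.03709 ∉ [0.3, 1.9) ⇒ out
candidate 2: (m,n)=(3,8) → π∥ = 3+8·β ≈ 44.54066, π⊥ = 3+8·β' ≈ 1.45934 ∈ [0.3, 1.9) ⇒ IN Λ
candidate 3: (m,n)=(1,-2) → π∥ = 1-2·β ≈ -9.38516, π⊥ = 1-2·β' ≈ 1.38516 ∈ [0.3, 1.9) ⇒ IN Λ
candidate 4: (m,n)=(-8,-7) → π∥ = -8-7·β ≈ -44.34808, π⊥ = -8-7·β' ≈ -6.65192 ∉ [0.3, 1.9) ⇒ out
candidate 5: (m,n)=(0,-2) → π∥ = 0-2·β ≈ -10.38516, π⊥ = 0-2·β' ≈ 0.38516 ∈ [0.3, 1.9) ⇒ IN Λ

2, 3, 5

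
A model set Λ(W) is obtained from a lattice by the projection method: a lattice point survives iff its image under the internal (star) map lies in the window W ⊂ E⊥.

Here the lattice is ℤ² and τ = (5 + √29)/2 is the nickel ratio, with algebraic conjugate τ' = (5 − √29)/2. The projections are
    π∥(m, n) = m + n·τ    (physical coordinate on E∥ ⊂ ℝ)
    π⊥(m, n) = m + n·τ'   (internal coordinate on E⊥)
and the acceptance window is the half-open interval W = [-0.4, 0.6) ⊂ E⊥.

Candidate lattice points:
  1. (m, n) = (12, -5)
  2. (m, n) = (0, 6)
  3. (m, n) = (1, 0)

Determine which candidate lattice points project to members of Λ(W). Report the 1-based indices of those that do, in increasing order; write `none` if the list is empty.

Numerically τ ≈ 5.1926 and τ' = −1/τ ≈ -0.1926.
candidate 1: (m,n)=(12,-5) → π∥ = 12-5·τ ≈ -13.9629, π⊥ = 12-5·τ' ≈ 12.9629 ∉ [-0.4, 0.6) ⇒ out
candidate 2: (m,n)=(0,6) → π∥ = 0+6·τ ≈ 31.1555, π⊥ = 0+6·τ' ≈ -1.1555 ∉ [-0.4, 0.6) ⇒ out
candidate 3: (m,n)=(1,0) → π∥ = 1+0·τ ≈ 1.0000, π⊥ = 1+0·τ' ≈ 1.0000 ∉ [-0.4, 0.6) ⇒ out

none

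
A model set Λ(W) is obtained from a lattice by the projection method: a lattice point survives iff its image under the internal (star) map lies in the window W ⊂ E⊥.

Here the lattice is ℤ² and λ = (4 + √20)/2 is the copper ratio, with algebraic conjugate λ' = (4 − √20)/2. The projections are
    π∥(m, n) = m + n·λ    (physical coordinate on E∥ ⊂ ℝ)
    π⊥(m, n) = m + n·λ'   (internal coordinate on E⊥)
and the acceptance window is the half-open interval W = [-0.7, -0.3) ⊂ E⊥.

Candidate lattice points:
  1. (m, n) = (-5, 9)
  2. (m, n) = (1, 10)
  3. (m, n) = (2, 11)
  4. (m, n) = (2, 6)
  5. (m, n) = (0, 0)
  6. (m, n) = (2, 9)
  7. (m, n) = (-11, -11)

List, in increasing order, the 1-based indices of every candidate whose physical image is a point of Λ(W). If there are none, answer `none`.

3

λ' = (4−√20)/2 ≈ -0.2361.
[1] lift (-5,9): star map gives -7.1246; window check -0.7 ≤ -7.1246 < -0.3 is false → out
[2] lift (1,10): star map gives -1.3607; window check -0.7 ≤ -1.3607 < -0.3 is false → out
[3] lift (2,11): star map gives -0.5967; window check -0.7 ≤ -0.5967 < -0.3 is true → IN Λ
[4] lift (2,6): star map gives 0.5836; window check -0.7 ≤ 0.5836 < -0.3 is false → out
[5] lift (0,0): star map gives 0.0000; window check -0.7 ≤ 0.0000 < -0.3 is false → out
[6] lift (2,9): star map gives -0.1246; window check -0.7 ≤ -0.1246 < -0.3 is false → out
[7] lift (-11,-11): star map gives -8.4033; window check -0.7 ≤ -8.4033 < -0.3 is false → out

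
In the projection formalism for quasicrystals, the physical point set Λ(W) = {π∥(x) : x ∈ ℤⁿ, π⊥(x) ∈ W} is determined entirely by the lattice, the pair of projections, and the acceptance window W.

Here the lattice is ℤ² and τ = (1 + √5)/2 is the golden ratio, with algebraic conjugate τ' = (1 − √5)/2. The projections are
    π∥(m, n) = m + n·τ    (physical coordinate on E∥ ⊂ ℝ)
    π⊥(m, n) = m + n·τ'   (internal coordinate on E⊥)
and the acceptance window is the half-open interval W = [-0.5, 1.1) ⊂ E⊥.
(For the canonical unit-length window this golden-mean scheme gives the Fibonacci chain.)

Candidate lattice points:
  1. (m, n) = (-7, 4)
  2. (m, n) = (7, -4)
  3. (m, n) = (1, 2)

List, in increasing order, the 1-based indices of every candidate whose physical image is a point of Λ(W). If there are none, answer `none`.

Numerically τ ≈ 1.6180 and τ' = −1/τ ≈ -0.6180.
#1 (-7,4): internal coord -7 + (4)·τ' = -9.4721; -9.4721 ∉ [-0.5, 1.1) → out
#2 (7,-4): internal coord 7 + (-4)·τ' = +9.4721; +9.4721 ∉ [-0.5, 1.1) → out
#3 (1,2): internal coord 1 + (2)·τ' = -0.2361; -0.2361 ∈ [-0.5, 1.1) → IN Λ

3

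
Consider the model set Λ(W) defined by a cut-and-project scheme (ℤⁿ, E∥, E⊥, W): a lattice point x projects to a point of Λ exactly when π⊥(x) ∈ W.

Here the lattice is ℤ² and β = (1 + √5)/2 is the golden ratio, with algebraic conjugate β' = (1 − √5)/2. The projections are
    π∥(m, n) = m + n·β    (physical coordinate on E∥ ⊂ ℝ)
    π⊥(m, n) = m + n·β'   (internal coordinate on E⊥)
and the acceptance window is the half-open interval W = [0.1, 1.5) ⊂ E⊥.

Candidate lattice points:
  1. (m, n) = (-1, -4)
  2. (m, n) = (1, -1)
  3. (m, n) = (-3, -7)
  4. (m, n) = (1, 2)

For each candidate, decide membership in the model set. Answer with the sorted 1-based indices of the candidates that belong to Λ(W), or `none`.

1, 3

β' = (1−√5)/2 ≈ -0.618034.
candidate 1: (m,n)=(-1,-4) → π∥ = -1-4·β ≈ -7.472136, π⊥ = -1-4·β' ≈ 1.472136 ∈ [0.1, 1.5) ⇒ IN Λ
candidate 2: (m,n)=(1,-1) → π∥ = 1-1·β ≈ -0.618034, π⊥ = 1-1·β' ≈ 1.618034 ∉ [0.1, 1.5) ⇒ out
candidate 3: (m,n)=(-3,-7) → π∥ = -3-7·β ≈ -14.326238, π⊥ = -3-7·β' ≈ 1.326238 ∈ [0.1, 1.5) ⇒ IN Λ
candidate 4: (m,n)=(1,2) → π∥ = 1+2·β ≈ 4.236068, π⊥ = 1+2·β' ≈ -0.236068 ∉ [0.1, 1.5) ⇒ out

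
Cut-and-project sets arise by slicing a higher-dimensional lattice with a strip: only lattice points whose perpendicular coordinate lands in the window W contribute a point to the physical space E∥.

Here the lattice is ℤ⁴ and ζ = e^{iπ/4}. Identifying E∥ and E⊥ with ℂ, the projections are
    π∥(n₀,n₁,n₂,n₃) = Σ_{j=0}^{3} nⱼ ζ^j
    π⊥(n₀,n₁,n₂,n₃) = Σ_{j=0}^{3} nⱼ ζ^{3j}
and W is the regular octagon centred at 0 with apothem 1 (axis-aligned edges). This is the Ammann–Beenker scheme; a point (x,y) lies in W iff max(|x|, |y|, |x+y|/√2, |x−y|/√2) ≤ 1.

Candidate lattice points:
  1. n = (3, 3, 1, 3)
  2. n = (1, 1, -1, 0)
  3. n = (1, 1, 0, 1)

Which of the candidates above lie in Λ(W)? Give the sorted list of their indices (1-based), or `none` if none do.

none

With ζ = e^{iπ/4} the internal vectors are ζ^0,ζ^3,ζ^6,ζ^9.
candidate 1: n = (3, 3, 1, 3) → π⊥ ≈ (+3.00000, +3.24264); max(|x|,|y|,|x±y|/√2) = 4.41421 > 1 ⇒ ∉ W
candidate 2: n = (1, 1, -1, 0) → π⊥ ≈ (+0.29289, +1.70711); max(|x|,|y|,|x±y|/√2) = 1.70711 > 1 ⇒ ∉ W
candidate 3: n = (1, 1, 0, 1) → π⊥ ≈ (+1.00000, +1.41421); max(|x|,|y|,|x±y|/√2) = 1.70711 > 1 ⇒ ∉ W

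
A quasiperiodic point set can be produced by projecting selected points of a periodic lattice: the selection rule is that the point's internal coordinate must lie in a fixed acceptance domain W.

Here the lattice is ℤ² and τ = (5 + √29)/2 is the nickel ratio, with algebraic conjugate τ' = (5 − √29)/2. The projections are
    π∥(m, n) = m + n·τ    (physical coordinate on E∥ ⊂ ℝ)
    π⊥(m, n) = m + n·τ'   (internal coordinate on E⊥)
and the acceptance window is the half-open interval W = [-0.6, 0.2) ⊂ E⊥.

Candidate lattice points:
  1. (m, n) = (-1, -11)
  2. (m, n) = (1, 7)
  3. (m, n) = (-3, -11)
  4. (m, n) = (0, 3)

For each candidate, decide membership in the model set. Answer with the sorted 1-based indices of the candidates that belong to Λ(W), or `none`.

Numerically τ ≈ 5.192582 and τ' = −1/τ ≈ -0.192582.
candidate 1: (m,n)=(-1,-11) → π∥ = -1-11·τ ≈ -58.118406, π⊥ = -1-11·τ' ≈ 1.118406 ∉ [-0.6, 0.2) ⇒ out
candidate 2: (m,n)=(1,7) → π∥ = 1+7·τ ≈ 37.348077, π⊥ = 1+7·τ' ≈ -0.348077 ∈ [-0.6, 0.2) ⇒ IN Λ
candidate 3: (m,n)=(-3,-11) → π∥ = -3-11·τ ≈ -60.118406, π⊥ = -3-11·τ' ≈ -0.881594 ∉ [-0.6, 0.2) ⇒ out
candidate 4: (m,n)=(0,3) → π∥ = 0+3·τ ≈ 15.577747, π⊥ = 0+3·τ' ≈ -0.577747 ∈ [-0.6, 0.2) ⇒ IN Λ

2, 4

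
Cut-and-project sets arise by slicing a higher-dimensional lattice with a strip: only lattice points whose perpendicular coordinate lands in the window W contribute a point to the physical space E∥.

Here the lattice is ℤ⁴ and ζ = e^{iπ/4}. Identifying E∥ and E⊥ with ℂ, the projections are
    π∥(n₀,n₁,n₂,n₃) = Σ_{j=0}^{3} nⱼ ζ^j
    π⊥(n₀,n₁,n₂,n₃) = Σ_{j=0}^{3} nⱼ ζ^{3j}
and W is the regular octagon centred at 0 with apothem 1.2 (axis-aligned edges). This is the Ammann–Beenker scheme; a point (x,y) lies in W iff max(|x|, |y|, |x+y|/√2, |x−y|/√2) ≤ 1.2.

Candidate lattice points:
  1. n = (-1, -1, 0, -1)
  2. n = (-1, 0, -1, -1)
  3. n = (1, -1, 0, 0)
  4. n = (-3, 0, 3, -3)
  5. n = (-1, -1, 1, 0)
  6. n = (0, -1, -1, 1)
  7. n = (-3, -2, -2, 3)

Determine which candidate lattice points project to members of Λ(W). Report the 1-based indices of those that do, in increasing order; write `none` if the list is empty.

π⊥(n) = n₀ + n₁ζ³ + n₂ζ⁶ + n₃ζ⁹ where ζ = e^{iπ/4}.
candidate 1: n = (-1, -1, 0, -1) → π⊥ ≈ (-1.0000, -1.4142); max(|x|,|y|,|x±y|/√2) = 1.7071 > 1.2 ⇒ ∉ W
candidate 2: n = (-1, 0, -1, -1) → π⊥ ≈ (-1.7071, +0.2929); max(|x|,|y|,|x±y|/√2) = 1.7071 > 1.2 ⇒ ∉ W
candidate 3: n = (1, -1, 0, 0) → π⊥ ≈ (+1.7071, -0.7071); max(|x|,|y|,|x±y|/√2) = 1.7071 > 1.2 ⇒ ∉ W
candidate 4: n = (-3, 0, 3, -3) → π⊥ ≈ (-5.1213, -5.1213); max(|x|,|y|,|x±y|/√2) = 7.2426 > 1.2 ⇒ ∉ W
candidate 5: n = (-1, -1, 1, 0) → π⊥ ≈ (-0.2929, -1.7071); max(|x|,|y|,|x±y|/√2) = 1.7071 > 1.2 ⇒ ∉ W
candidate 6: n = (0, -1, -1, 1) → π⊥ ≈ (+1.4142, +1.0000); max(|x|,|y|,|x±y|/√2) = 1.7071 > 1.2 ⇒ ∉ W
candidate 7: n = (-3, -2, -2, 3) → π⊥ ≈ (+0.5355, +2.7071); max(|x|,|y|,|x±y|/√2) = 2.7071 > 1.2 ⇒ ∉ W

none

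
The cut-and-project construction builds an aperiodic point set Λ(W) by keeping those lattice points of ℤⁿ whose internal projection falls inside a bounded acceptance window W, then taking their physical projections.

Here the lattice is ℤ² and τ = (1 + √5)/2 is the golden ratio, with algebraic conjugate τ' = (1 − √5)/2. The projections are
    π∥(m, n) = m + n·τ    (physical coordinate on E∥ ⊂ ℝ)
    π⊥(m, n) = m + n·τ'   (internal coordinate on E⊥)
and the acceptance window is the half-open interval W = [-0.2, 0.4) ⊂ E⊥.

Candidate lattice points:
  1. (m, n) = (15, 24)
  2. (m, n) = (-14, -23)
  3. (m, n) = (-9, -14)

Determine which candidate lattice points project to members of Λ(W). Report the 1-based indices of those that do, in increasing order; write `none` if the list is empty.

τ' = (1−√5)/2 ≈ -0.618034.
#1 (15,24): internal coord 15 + (24)·τ' = +0.167184; +0.167184 ∈ [-0.2, 0.4) → IN Λ
#2 (-14,-23): internal coord -14 + (-23)·τ' = +0.214782; +0.214782 ∈ [-0.2, 0.4) → IN Λ
#3 (-9,-14): internal coord -9 + (-14)·τ' = -0.347524; -0.347524 ∉ [-0.2, 0.4) → out

1, 2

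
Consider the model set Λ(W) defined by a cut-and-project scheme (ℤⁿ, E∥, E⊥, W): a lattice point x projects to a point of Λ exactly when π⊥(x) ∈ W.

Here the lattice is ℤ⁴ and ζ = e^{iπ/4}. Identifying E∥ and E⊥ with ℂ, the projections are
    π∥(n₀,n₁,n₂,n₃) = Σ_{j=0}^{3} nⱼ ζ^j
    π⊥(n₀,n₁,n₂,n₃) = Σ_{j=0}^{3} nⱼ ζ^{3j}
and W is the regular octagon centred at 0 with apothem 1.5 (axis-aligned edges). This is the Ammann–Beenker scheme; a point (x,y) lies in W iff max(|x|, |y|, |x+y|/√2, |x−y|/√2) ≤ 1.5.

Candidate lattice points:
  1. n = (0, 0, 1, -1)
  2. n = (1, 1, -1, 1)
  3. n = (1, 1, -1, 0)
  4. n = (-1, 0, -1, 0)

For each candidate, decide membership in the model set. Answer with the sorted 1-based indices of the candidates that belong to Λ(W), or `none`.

4

With ζ = e^{iπ/4} the internal vectors are ζ^0,ζ^3,ζ^6,ζ^9.
candidate 1: n = (0, 0, 1, -1) → π⊥ ≈ (-0.7071, -1.7071); max(|x|,|y|,|x±y|/√2) = 1.7071 > 1.5 ⇒ ∉ W
candidate 2: n = (1, 1, -1, 1) → π⊥ ≈ (+1.0000, +2.4142); max(|x|,|y|,|x±y|/√2) = 2.4142 > 1.5 ⇒ ∉ W
candidate 3: n = (1, 1, -1, 0) → π⊥ ≈ (+0.2929, +1.7071); max(|x|,|y|,|x±y|/√2) = 1.7071 > 1.5 ⇒ ∉ W
candidate 4: n = (-1, 0, -1, 0) → π⊥ ≈ (-1.0000, +1.0000); max(|x|,|y|,|x±y|/√2) = 1.4142 ≤ 1.5 ⇒ ∈ W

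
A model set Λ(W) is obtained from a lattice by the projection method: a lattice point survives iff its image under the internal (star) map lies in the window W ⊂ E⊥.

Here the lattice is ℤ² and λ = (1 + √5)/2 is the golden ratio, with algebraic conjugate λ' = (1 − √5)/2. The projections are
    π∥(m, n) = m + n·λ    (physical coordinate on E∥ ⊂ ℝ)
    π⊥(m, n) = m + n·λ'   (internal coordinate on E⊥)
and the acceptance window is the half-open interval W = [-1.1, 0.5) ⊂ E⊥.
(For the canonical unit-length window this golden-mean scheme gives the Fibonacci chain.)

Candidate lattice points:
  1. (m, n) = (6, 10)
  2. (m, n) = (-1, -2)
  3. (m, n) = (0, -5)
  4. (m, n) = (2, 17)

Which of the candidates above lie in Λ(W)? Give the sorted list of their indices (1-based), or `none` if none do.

λ' = (1−√5)/2 ≈ -0.618034.
candidate 1: (m,n)=(6,10) → π∥ = 6+10·λ ≈ 22.180340, π⊥ = 6+10·λ' ≈ -0.180340 ∈ [-1.1, 0.5) ⇒ IN Λ
candidate 2: (m,n)=(-1,-2) → π∥ = -1-2·λ ≈ -4.236068, π⊥ = -1-2·λ' ≈ 0.236068 ∈ [-1.1, 0.5) ⇒ IN Λ
candidate 3: (m,n)=(0,-5) → π∥ = 0-5·λ ≈ -8.090170, π⊥ = 0-5·λ' ≈ 3.090170 ∉ [-1.1, 0.5) ⇒ out
candidate 4: (m,n)=(2,17) → π∥ = 2+17·λ ≈ 29.506578, π⊥ = 2+17·λ' ≈ -8.506578 ∉ [-1.1, 0.5) ⇒ out

1, 2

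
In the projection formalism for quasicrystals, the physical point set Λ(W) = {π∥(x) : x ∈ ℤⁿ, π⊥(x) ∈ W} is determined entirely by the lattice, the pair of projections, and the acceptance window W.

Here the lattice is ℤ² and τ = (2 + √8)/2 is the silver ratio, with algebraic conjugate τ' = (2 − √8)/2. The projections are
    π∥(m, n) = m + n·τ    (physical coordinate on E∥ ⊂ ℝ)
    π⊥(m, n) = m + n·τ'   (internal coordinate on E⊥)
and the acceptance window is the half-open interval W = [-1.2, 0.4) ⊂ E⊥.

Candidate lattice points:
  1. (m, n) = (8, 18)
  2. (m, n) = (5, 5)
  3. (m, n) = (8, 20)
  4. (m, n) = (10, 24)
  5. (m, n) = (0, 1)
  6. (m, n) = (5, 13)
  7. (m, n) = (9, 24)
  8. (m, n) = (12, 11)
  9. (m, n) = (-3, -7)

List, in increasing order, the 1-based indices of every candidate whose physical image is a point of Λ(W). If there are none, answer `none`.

Numerically τ ≈ 2.4142 and τ' = −1/τ ≈ -0.4142.
#1 (8,18): internal coord 8 + (18)·τ' = +0.5442; +0.5442 ∉ [-1.2, 0.4) → out
#2 (5,5): internal coord 5 + (5)·τ' = +2.9289; +2.9289 ∉ [-1.2, 0.4) → out
#3 (8,20): internal coord 8 + (20)·τ' = -0.2843; -0.2843 ∈ [-1.2, 0.4) → IN Λ
#4 (10,24): internal coord 10 + (24)·τ' = +0.0589; +0.0589 ∈ [-1.2, 0.4) → IN Λ
#5 (0,1): internal coord 0 + (1)·τ' = -0.4142; -0.4142 ∈ [-1.2, 0.4) → IN Λ
#6 (5,13): internal coord 5 + (13)·τ' = -0.3848; -0.3848 ∈ [-1.2, 0.4) → IN Λ
#7 (9,24): internal coord 9 + (24)·τ' = -0.9411; -0.9411 ∈ [-1.2, 0.4) → IN Λ
#8 (12,11): internal coord 12 + (11)·τ' = +7.4437; +7.4437 ∉ [-1.2, 0.4) → out
#9 (-3,-7): internal coord -3 + (-7)·τ' = -0.1005; -0.1005 ∈ [-1.2, 0.4) → IN Λ

3, 4, 5, 6, 7, 9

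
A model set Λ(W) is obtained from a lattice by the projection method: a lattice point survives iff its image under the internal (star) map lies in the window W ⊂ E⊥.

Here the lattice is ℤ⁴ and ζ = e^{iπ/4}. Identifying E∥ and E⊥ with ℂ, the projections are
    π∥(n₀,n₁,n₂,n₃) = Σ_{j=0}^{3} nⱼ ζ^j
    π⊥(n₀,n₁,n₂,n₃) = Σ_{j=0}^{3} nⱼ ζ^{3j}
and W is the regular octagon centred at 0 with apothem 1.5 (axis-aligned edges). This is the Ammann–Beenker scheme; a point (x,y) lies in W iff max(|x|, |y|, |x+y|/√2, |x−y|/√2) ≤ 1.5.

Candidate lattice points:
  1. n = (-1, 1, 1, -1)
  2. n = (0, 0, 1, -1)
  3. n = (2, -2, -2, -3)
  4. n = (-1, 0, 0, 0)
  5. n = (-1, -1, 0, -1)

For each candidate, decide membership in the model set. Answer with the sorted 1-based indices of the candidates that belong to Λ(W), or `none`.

4

With ζ = e^{iπ/4} the internal vectors are ζ^0,ζ^3,ζ^6,ζ^9.
#1 (-1, 1, 1, -1): internal (-2.41421, -1.00000); octagon support 2.41421 vs apothem 1.5 → ∉ W
#2 (0, 0, 1, -1): internal (-0.70711, -1.70711); octagon support 1.70711 vs apothem 1.5 → ∉ W
#3 (2, -2, -2, -3): internal (1.29289, -1.53553); octagon support 2.00000 vs apothem 1.5 → ∉ W
#4 (-1, 0, 0, 0): internal (-1.00000, 0.00000); octagon support 1.00000 vs apothem 1.5 → ∈ W
#5 (-1, -1, 0, -1): internal (-1.00000, -1.41421); octagon support 1.70711 vs apothem 1.5 → ∉ W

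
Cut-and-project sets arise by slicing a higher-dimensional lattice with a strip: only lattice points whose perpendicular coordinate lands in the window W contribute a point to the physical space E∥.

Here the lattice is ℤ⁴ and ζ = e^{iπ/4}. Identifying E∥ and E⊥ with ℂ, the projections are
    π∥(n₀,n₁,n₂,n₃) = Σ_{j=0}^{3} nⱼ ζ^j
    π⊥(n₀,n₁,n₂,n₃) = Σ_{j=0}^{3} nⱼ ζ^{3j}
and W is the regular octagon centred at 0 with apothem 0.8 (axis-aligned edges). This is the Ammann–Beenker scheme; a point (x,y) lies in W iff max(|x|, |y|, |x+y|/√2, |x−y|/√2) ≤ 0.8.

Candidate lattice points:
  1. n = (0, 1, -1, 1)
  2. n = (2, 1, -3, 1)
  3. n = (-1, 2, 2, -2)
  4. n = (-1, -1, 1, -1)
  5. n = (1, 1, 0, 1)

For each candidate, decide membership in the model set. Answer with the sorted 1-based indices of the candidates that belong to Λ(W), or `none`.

none

With ζ = e^{iπ/4} the internal vectors are ζ^0,ζ^3,ζ^6,ζ^9.
#1 (0, 1, -1, 1): internal (0.0000, 2.4142); octagon support 2.4142 vs apothem 0.8 → ∉ W
#2 (2, 1, -3, 1): internal (2.0000, 4.4142); octagon support 4.5355 vs apothem 0.8 → ∉ W
#3 (-1, 2, 2, -2): internal (-3.8284, -2.0000); octagon support 4.1213 vs apothem 0.8 → ∉ W
#4 (-1, -1, 1, -1): internal (-1.0000, -2.4142); octagon support 2.4142 vs apothem 0.8 → ∉ W
#5 (1, 1, 0, 1): internal (1.0000, 1.4142); octagon support 1.7071 vs apothem 0.8 → ∉ W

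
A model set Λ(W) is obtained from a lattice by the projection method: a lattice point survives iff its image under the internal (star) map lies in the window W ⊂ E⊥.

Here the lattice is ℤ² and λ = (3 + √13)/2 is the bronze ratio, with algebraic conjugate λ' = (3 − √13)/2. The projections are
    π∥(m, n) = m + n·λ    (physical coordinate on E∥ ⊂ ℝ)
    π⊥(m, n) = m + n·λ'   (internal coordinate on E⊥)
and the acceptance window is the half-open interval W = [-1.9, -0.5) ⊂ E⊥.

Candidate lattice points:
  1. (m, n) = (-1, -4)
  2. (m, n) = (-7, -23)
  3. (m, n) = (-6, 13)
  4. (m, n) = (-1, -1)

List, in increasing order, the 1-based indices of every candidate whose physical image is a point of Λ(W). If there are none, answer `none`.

4

λ' = (3−√13)/2 ≈ -0.30278.
candidate 1: (m,n)=(-1,-4) → π∥ = -1-4·λ ≈ -14.21110, π⊥ = -1-4·λ' ≈ 0.21110 ∉ [-1.9, -0.5) ⇒ out
candidate 2: (m,n)=(-7,-23) → π∥ = -7-23·λ ≈ -82.96384, π⊥ = -7-23·λ' ≈ -0.03616 ∉ [-1.9, -0.5) ⇒ out
candidate 3: (m,n)=(-6,13) → π∥ = -6+13·λ ≈ 36.93608, π⊥ = -6+13·λ' ≈ -9.93608 ∉ [-1.9, -0.5) ⇒ out
candidate 4: (m,n)=(-1,-1) → π∥ = -1-1·λ ≈ -4.30278, π⊥ = -1-1·λ' ≈ -0.69722 ∈ [-1.9, -0.5) ⇒ IN Λ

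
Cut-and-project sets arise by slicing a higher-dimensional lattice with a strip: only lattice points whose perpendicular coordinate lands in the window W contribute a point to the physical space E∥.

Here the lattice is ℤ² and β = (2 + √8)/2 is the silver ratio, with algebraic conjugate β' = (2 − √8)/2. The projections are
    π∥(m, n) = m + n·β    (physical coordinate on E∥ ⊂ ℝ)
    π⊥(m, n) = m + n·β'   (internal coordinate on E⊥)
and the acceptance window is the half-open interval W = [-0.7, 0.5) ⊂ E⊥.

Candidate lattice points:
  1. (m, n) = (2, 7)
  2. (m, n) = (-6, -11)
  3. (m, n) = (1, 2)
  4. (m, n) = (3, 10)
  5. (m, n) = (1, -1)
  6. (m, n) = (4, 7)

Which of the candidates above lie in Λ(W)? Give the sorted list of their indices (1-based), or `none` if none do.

3

β' = (2−√8)/2 ≈ -0.4142.
[1] lift (2,7): star map gives -0.8995; window check -0.7 ≤ -0.8995 < 0.5 is false → out
[2] lift (-6,-11): star map gives -1.4437; window check -0.7 ≤ -1.4437 < 0.5 is false → out
[3] lift (1,2): star map gives 0.1716; window check -0.7 ≤ 0.1716 < 0.5 is true → IN Λ
[4] lift (3,10): star map gives -1.1421; window check -0.7 ≤ -1.1421 < 0.5 is false → out
[5] lift (1,-1): star map gives 1.4142; window check -0.7 ≤ 1.4142 < 0.5 is false → out
[6] lift (4,7): star map gives 1.1005; window check -0.7 ≤ 1.1005 < 0.5 is false → out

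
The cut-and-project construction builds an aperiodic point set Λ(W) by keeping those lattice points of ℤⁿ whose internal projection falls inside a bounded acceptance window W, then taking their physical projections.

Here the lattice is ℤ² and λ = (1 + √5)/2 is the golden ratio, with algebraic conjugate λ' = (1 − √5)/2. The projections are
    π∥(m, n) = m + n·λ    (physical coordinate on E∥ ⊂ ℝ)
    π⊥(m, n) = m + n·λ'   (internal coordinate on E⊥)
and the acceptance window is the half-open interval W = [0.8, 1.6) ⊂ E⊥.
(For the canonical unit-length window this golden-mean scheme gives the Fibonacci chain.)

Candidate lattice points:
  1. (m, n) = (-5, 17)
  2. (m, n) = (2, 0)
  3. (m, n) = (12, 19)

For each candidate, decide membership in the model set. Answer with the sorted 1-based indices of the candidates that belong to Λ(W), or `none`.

none

Numerically λ ≈ 1.61803 and λ' = −1/λ ≈ -0.61803.
[1] lift (-5,17): star map gives -15.50658; window check 0.8 ≤ -15.50658 < 1.6 is false → out
[2] lift (2,0): star map gives 2.00000; window check 0.8 ≤ 2.00000 < 1.6 is false → out
[3] lift (12,19): star map gives 0.25735; window check 0.8 ≤ 0.25735 < 1.6 is false → out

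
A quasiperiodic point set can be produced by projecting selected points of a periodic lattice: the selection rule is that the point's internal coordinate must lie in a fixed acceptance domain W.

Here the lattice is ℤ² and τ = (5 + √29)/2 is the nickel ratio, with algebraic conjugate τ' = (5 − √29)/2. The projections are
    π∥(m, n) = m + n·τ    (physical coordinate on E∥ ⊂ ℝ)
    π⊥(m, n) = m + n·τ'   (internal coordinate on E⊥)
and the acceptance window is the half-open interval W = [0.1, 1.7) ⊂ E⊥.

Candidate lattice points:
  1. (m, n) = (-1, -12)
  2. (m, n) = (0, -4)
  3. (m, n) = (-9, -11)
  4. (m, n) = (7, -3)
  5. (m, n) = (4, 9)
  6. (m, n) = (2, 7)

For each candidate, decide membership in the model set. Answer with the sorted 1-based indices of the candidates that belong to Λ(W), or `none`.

τ' = (5−√29)/2 ≈ -0.192582.
#1 (-1,-12): internal coord -1 + (-12)·τ' = +1.310989; +1.310989 ∈ [0.1, 1.7) → IN Λ
#2 (0,-4): internal coord 0 + (-4)·τ' = +0.770330; +0.770330 ∈ [0.1, 1.7) → IN Λ
#3 (-9,-11): internal coord -9 + (-11)·τ' = -6.881594; -6.881594 ∉ [0.1, 1.7) → out
#4 (7,-3): internal coord 7 + (-3)·τ' = +7.577747; +7.577747 ∉ [0.1, 1.7) → out
#5 (4,9): internal coord 4 + (9)·τ' = +2.266758; +2.266758 ∉ [0.1, 1.7) → out
#6 (2,7): internal coord 2 + (7)·τ' = +0.651923; +0.651923 ∈ [0.1, 1.7) → IN Λ

1, 2, 6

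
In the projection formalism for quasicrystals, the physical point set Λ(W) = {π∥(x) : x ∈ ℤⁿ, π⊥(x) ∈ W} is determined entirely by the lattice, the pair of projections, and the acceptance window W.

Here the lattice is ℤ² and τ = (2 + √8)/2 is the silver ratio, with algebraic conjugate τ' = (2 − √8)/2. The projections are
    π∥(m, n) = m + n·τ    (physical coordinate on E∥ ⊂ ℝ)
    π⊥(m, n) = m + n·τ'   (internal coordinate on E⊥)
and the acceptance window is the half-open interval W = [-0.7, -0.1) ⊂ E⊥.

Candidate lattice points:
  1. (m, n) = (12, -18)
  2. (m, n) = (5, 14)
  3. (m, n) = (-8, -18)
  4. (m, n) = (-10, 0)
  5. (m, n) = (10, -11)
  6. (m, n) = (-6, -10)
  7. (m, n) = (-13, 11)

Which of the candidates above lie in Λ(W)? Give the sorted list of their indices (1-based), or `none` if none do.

Numerically τ ≈ 2.4142 and τ' = −1/τ ≈ -0.4142.
#1 (12,-18): internal coord 12 + (-18)·τ' = +19.4558; +19.4558 ∉ [-0.7, -0.1) → out
#2 (5,14): internal coord 5 + (14)·τ' = -0.7990; -0.7990 ∉ [-0.7, -0.1) → out
#3 (-8,-18): internal coord -8 + (-18)·τ' = -0.5442; -0.5442 ∈ [-0.7, -0.1) → IN Λ
#4 (-10,0): internal coord -10 + (0)·τ' = -10.0000; -10.0000 ∉ [-0.7, -0.1) → out
#5 (10,-11): internal coord 10 + (-11)·τ' = +14.5563; +14.5563 ∉ [-0.7, -0.1) → out
#6 (-6,-10): internal coord -6 + (-10)·τ' = -1.8579; -1.8579 ∉ [-0.7, -0.1) → out
#7 (-13,11): internal coord -13 + (11)·τ' = -17.5563; -17.5563 ∉ [-0.7, -0.1) → out

3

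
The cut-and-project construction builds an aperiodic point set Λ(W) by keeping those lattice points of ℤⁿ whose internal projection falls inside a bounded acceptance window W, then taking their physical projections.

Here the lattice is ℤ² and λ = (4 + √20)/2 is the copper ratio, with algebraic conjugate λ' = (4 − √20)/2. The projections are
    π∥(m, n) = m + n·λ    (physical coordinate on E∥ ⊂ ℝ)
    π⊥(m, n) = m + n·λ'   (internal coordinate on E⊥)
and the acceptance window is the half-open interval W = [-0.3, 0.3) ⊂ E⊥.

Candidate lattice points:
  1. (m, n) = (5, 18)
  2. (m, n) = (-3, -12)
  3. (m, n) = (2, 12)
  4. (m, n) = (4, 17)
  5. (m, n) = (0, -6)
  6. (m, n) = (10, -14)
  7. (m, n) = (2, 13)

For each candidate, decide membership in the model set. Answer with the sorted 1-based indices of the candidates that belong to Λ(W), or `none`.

2, 4

Compute λ' = (4−√20)/2 = -0.23607, so π⊥(m,n) = m -0.23607·n.
candidate 1: (m,n)=(5,18) → π∥ = 5+18·λ ≈ 81.24922, π⊥ = 5+18·λ' ≈ 0.75078 ∉ [-0.3, 0.3) ⇒ out
candidate 2: (m,n)=(-3,-12) → π∥ = -3-12·λ ≈ -53.83282, π⊥ = -3-12·λ' ≈ -0.16718 ∈ [-0.3, 0.3) ⇒ IN Λ
candidate 3: (m,n)=(2,12) → π∥ = 2+12·λ ≈ 52.83282, π⊥ = 2+12·λ' ≈ -0.83282 ∉ [-0.3, 0.3) ⇒ out
candidate 4: (m,n)=(4,17) → π∥ = 4+17·λ ≈ 76.01316, π⊥ = 4+17·λ' ≈ -0.01316 ∈ [-0.3, 0.3) ⇒ IN Λ
candidate 5: (m,n)=(0,-6) → π∥ = 0-6·λ ≈ -25.41641, π⊥ = 0-6·λ' ≈ 1.41641 ∉ [-0.3, 0.3) ⇒ out
candidate 6: (m,n)=(10,-14) → π∥ = 10-14·λ ≈ -49.30495, π⊥ = 10-14·λ' ≈ 13.30495 ∉ [-0.3, 0.3) ⇒ out
candidate 7: (m,n)=(2,13) → π∥ = 2+13·λ ≈ 57.06888, π⊥ = 2+13·λ' ≈ -1.06888 ∉ [-0.3, 0.3) ⇒ out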